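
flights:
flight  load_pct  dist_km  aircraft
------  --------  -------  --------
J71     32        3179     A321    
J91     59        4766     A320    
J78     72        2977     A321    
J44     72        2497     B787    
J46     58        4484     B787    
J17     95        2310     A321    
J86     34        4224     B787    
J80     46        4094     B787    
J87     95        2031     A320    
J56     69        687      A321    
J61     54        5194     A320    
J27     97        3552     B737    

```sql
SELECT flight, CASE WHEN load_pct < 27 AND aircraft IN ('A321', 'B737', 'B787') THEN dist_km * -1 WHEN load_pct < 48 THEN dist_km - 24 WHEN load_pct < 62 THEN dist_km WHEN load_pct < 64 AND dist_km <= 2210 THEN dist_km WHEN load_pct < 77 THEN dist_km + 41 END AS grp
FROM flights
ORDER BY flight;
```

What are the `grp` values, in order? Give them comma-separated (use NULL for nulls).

NULL, NULL, 2538, 4484, 728, 5194, 3155, 3018, 4070, 4200, NULL, 4766

flight=J17: (no match → NULL) → NULL
flight=J27: (no match → NULL) → NULL
flight=J44: load_pct < 77 → 2538
flight=J46: load_pct < 62 → 4484
flight=J56: load_pct < 77 → 728
flight=J61: load_pct < 62 → 5194
flight=J71: load_pct < 48 → 3155
flight=J78: load_pct < 77 → 3018
flight=J80: load_pct < 48 → 4070
flight=J86: load_pct < 48 → 4200
flight=J87: (no match → NULL) → NULL
flight=J91: load_pct < 62 → 4766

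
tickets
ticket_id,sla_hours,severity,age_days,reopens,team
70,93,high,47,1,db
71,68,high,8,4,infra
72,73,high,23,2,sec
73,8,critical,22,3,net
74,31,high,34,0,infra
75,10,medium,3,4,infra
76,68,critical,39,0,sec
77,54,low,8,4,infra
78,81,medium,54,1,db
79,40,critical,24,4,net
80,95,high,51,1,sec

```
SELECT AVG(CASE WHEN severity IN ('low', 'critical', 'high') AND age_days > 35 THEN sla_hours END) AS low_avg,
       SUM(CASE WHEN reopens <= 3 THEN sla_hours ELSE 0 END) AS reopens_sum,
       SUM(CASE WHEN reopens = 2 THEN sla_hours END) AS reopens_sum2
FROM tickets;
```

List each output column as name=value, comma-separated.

low_avg=85.3333333333, reopens_sum=449, reopens_sum2=73

[low_avg: severity IN ('low', 'critical', 'high') AND age_days > 35]
ticket_id=70: ✓ → 93
ticket_id=71: ✗
ticket_id=72: ✗
ticket_id=73: ✗
ticket_id=74: ✗
ticket_id=75: ✗
ticket_id=76: ✓ → 68
ticket_id=77: ✗
ticket_id=78: ✗
ticket_id=79: ✗
ticket_id=80: ✓ → 95
low_avg = (93 + 68 + 95) / 3 = 85.3333333333
—
[reopens_sum: reopens <= 3]
ticket_id=70: ✓ → 93
ticket_id=71: ✗
ticket_id=72: ✓ → 73
ticket_id=73: ✓ → 8
ticket_id=74: ✓ → 31
ticket_id=75: ✗
ticket_id=76: ✓ → 68
ticket_id=77: ✗
ticket_id=78: ✓ → 81
ticket_id=79: ✗
ticket_id=80: ✓ → 95
reopens_sum = 93 + 73 + 8 + 31 + 68 + 81 + 95 = 449
—
[reopens_sum2: reopens = 2]
ticket_id=70: ✗
ticket_id=71: ✗
ticket_id=72: ✓ → 73
ticket_id=73: ✗
ticket_id=74: ✗
ticket_id=75: ✗
ticket_id=76: ✗
ticket_id=77: ✗
ticket_id=78: ✗
ticket_id=79: ✗
ticket_id=80: ✗
reopens_sum2 = 73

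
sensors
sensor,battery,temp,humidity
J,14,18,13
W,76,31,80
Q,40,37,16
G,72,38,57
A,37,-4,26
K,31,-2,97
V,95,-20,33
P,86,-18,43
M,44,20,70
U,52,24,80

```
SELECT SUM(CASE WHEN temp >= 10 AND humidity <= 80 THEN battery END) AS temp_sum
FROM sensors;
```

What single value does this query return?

298

sensor=J: ✓ → 14
sensor=W: ✓ → 76
sensor=Q: ✓ → 40
sensor=G: ✓ → 72
sensor=A: ✗
sensor=K: ✗
sensor=V: ✗
sensor=P: ✗
sensor=M: ✓ → 44
sensor=U: ✓ → 52
temp_sum = 14 + 76 + 40 + 72 + 44 + 52 = 298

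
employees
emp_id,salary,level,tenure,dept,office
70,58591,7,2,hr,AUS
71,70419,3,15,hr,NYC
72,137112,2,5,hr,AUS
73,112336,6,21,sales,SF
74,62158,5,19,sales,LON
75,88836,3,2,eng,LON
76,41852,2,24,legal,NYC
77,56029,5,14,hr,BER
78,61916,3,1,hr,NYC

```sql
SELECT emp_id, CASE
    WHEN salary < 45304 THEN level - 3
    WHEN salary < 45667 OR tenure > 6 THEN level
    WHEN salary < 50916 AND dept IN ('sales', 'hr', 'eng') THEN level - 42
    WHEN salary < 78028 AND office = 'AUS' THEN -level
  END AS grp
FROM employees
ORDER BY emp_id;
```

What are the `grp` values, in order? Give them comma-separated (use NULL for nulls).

-7, 3, NULL, 6, 5, NULL, -1, 5, NULL

emp_id=70: salary < 78028 AND office = 'AUS' → -7
emp_id=71: salary < 45667 OR tenure > 6 → 3
emp_id=72: (no match → NULL) → NULL
emp_id=73: salary < 45667 OR tenure > 6 → 6
emp_id=74: salary < 45667 OR tenure > 6 → 5
emp_id=75: (no match → NULL) → NULL
emp_id=76: salary < 45304 → -1
emp_id=77: salary < 45667 OR tenure > 6 → 5
emp_id=78: (no match → NULL) → NULL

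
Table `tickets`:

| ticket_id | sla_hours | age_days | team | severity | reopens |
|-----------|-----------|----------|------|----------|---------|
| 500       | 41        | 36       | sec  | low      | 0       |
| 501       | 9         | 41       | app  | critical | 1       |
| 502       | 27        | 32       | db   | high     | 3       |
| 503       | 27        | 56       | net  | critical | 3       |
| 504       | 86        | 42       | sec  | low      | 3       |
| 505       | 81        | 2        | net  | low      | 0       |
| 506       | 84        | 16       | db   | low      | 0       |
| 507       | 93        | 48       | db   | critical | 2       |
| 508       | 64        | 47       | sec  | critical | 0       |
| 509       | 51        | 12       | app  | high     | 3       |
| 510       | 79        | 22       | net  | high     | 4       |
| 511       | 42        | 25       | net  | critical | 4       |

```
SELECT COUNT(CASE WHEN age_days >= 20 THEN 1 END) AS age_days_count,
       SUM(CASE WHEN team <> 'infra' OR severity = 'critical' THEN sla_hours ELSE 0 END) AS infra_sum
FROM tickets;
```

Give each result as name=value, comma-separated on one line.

[age_days_count: age_days >= 20]
ticket_id=500: ✓ → 1
ticket_id=501: ✓ → 1
ticket_id=502: ✓ → 1
ticket_id=503: ✓ → 1
ticket_id=504: ✓ → 1
ticket_id=505: ✗
ticket_id=506: ✗
ticket_id=507: ✓ → 1
ticket_id=508: ✓ → 1
ticket_id=509: ✗
ticket_id=510: ✓ → 1
ticket_id=511: ✓ → 1
age_days_count = COUNT(1, 1, 1, 1, 1, 1, 1, 1, 1) = 9
—
[infra_sum: team <> 'infra' OR severity = 'critical']
ticket_id=500: ✓ → 41
ticket_id=501: ✓ → 9
ticket_id=502: ✓ → 27
ticket_id=503: ✓ → 27
ticket_id=504: ✓ → 86
ticket_id=505: ✓ → 81
ticket_id=506: ✓ → 84
ticket_id=507: ✓ → 93
ticket_id=508: ✓ → 64
ticket_id=509: ✓ → 51
ticket_id=510: ✓ → 79
ticket_id=511: ✓ → 42
infra_sum = 41 + 9 + 27 + 27 + 86 + 81 + 84 + 93 + 64 + 51 + 79 + 42 = 684

age_days_count=9, infra_sum=684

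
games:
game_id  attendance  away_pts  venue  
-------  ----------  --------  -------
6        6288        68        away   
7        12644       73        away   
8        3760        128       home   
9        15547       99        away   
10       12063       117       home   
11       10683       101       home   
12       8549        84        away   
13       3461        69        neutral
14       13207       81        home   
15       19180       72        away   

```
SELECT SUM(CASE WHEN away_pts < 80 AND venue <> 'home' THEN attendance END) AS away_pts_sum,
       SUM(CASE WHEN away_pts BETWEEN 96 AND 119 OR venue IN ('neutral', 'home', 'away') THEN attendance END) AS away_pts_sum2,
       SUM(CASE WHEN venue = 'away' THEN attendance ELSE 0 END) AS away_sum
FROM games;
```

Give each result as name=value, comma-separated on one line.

away_pts_sum=41573, away_pts_sum2=105382, away_sum=62208

[away_pts_sum: away_pts < 80 AND venue <> 'home']
game_id=6: ✓ → 6288
game_id=7: ✓ → 12644
game_id=8: ✗
game_id=9: ✗
game_id=10: ✗
game_id=11: ✗
game_id=12: ✗
game_id=13: ✓ → 3461
game_id=14: ✗
game_id=15: ✓ → 19180
away_pts_sum = 6288 + 12644 + 3461 + 19180 = 41573
—
[away_pts_sum2: away_pts BETWEEN 96 AND 119 OR venue IN ('neutral', 'home', 'away')]
game_id=6: ✓ → 6288
game_id=7: ✓ → 12644
game_id=8: ✓ → 3760
game_id=9: ✓ → 15547
game_id=10: ✓ → 12063
game_id=11: ✓ → 10683
game_id=12: ✓ → 8549
game_id=13: ✓ → 3461
game_id=14: ✓ → 13207
game_id=15: ✓ → 19180
away_pts_sum2 = 6288 + 12644 + 3760 + 15547 + 12063 + 10683 + 8549 + 3461 + 13207 + 19180 = 105382
—
[away_sum: venue = 'away']
game_id=6: ✓ → 6288
game_id=7: ✓ → 12644
game_id=8: ✗
game_id=9: ✓ → 15547
game_id=10: ✗
game_id=11: ✗
game_id=12: ✓ → 8549
game_id=13: ✗
game_id=14: ✗
game_id=15: ✓ → 19180
away_sum = 6288 + 12644 + 15547 + 8549 + 19180 = 62208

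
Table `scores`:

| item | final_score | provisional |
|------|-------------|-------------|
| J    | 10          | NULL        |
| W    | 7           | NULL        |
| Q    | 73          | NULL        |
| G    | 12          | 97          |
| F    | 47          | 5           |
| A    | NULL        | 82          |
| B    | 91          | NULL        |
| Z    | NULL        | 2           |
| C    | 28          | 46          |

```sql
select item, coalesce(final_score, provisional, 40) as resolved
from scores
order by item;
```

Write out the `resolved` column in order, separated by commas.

82, 91, 28, 47, 12, 10, 73, 7, 2

item=A: final_score=NULL, provisional=82 → 82
item=B: final_score=91 → 91
item=C: final_score=28 → 28
item=F: final_score=47 → 47
item=G: final_score=12 → 12
item=J: final_score=10 → 10
item=Q: final_score=73 → 73
item=W: final_score=7 → 7
item=Z: final_score=NULL, provisional=2 → 2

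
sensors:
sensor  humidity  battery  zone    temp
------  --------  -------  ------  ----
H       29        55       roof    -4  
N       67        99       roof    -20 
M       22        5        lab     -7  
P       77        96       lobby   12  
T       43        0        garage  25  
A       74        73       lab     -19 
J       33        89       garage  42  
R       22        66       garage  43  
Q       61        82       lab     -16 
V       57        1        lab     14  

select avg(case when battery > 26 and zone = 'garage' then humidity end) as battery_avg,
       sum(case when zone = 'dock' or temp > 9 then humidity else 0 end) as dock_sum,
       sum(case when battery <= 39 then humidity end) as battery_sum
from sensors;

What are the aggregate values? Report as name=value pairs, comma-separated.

[battery_avg: battery > 26 and zone = 'garage']
sensor=H: ✗
sensor=N: ✗
sensor=M: ✗
sensor=P: ✗
sensor=T: ✗
sensor=A: ✗
sensor=J: ✓ → 33
sensor=R: ✓ → 22
sensor=Q: ✗
sensor=V: ✗
battery_avg = (33 + 22) / 2 = 27.5
—
[dock_sum: zone = 'dock' or temp > 9]
sensor=H: ✗
sensor=N: ✗
sensor=M: ✗
sensor=P: ✓ → 77
sensor=T: ✓ → 43
sensor=A: ✗
sensor=J: ✓ → 33
sensor=R: ✓ → 22
sensor=Q: ✗
sensor=V: ✓ → 57
dock_sum = 77 + 43 + 33 + 22 + 57 = 232
—
[battery_sum: battery <= 39]
sensor=H: ✗
sensor=N: ✗
sensor=M: ✓ → 22
sensor=P: ✗
sensor=T: ✓ → 43
sensor=A: ✗
sensor=J: ✗
sensor=R: ✗
sensor=Q: ✗
sensor=V: ✓ → 57
battery_sum = 22 + 43 + 57 = 122

battery_avg=27.5, dock_sum=232, battery_sum=122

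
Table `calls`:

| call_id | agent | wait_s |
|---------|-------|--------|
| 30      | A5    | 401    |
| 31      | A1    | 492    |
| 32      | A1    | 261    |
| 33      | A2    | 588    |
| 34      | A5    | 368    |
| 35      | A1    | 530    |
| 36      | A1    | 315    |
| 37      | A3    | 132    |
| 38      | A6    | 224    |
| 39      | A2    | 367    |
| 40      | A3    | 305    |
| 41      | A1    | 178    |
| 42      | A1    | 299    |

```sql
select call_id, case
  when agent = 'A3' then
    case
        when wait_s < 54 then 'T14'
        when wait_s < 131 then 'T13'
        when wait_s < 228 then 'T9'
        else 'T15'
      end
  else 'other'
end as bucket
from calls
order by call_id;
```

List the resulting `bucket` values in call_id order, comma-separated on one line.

other, other, other, other, other, other, other, T9, other, other, T15, other, other

call_id=30: agent='A5' → outer ELSE → other
call_id=31: agent='A1' → outer ELSE → other
call_id=32: agent='A1' → outer ELSE → other
call_id=33: agent='A2' → outer ELSE → other
call_id=34: agent='A5' → outer ELSE → other
call_id=35: agent='A1' → outer ELSE → other
call_id=36: agent='A1' → outer ELSE → other
call_id=37: agent='A3' → inner[wait_s < 228] → T9
call_id=38: agent='A6' → outer ELSE → other
call_id=39: agent='A2' → outer ELSE → other
call_id=40: agent='A3' → inner[ELSE] → T15
call_id=41: agent='A1' → outer ELSE → other
call_id=42: agent='A1' → outer ELSE → other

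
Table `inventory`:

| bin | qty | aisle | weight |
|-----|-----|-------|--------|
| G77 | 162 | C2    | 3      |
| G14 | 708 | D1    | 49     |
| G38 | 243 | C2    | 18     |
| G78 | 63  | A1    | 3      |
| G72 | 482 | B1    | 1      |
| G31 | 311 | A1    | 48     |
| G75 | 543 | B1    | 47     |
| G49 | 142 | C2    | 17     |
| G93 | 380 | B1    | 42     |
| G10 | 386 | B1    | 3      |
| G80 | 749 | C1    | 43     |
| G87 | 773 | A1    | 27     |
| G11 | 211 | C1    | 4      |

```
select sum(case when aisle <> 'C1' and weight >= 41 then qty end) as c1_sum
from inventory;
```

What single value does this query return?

bin=G77: ✗
bin=G14: ✓ → 708
bin=G38: ✗
bin=G78: ✗
bin=G72: ✗
bin=G31: ✓ → 311
bin=G75: ✓ → 543
bin=G49: ✗
bin=G93: ✓ → 380
bin=G10: ✗
bin=G80: ✗
bin=G87: ✗
bin=G11: ✗
c1_sum = 708 + 311 + 543 + 380 = 1942

1942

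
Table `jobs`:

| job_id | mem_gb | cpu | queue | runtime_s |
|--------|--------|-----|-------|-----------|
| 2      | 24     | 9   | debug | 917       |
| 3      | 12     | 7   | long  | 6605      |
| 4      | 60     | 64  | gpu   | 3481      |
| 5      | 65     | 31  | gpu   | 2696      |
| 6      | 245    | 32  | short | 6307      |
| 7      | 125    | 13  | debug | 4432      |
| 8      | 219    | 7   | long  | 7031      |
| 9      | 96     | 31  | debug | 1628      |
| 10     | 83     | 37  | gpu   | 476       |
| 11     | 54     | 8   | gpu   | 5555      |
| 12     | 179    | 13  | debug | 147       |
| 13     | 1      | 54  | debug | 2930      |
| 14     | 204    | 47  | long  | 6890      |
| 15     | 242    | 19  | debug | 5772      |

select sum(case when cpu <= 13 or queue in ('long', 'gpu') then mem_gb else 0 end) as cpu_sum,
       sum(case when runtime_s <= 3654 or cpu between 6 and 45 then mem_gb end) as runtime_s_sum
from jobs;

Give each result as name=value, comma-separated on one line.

[cpu_sum: cpu <= 13 or queue in ('long', 'gpu')]
job_id=2: ✓ → 24
job_id=3: ✓ → 12
job_id=4: ✓ → 60
job_id=5: ✓ → 65
job_id=6: ✗
job_id=7: ✓ → 125
job_id=8: ✓ → 219
job_id=9: ✗
job_id=10: ✓ → 83
job_id=11: ✓ → 54
job_id=12: ✓ → 179
job_id=13: ✗
job_id=14: ✓ → 204
job_id=15: ✗
cpu_sum = 24 + 12 + 60 + 65 + 125 + 219 + 83 + 54 + 179 + 204 = 1025
—
[runtime_s_sum: runtime_s <= 3654 or cpu between 6 and 45]
job_id=2: ✓ → 24
job_id=3: ✓ → 12
job_id=4: ✓ → 60
job_id=5: ✓ → 65
job_id=6: ✓ → 245
job_id=7: ✓ → 125
job_id=8: ✓ → 219
job_id=9: ✓ → 96
job_id=10: ✓ → 83
job_id=11: ✓ → 54
job_id=12: ✓ → 179
job_id=13: ✓ → 1
job_id=14: ✗
job_id=15: ✓ → 242
runtime_s_sum = 24 + 12 + 60 + 65 + 245 + 125 + 219 + 96 + 83 + 54 + 179 + 1 + 242 = 1405

cpu_sum=1025, runtime_s_sum=1405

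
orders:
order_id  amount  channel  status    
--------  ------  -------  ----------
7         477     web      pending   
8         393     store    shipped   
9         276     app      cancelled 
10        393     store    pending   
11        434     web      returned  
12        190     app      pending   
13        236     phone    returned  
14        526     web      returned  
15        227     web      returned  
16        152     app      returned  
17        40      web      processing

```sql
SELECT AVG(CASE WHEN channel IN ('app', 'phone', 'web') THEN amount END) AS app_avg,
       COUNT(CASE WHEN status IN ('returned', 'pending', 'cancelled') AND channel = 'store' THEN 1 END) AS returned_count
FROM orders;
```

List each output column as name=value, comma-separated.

app_avg=284.2222222222, returned_count=1

[app_avg: channel IN ('app', 'phone', 'web')]
order_id=7: ✓ → 477
order_id=8: ✗
order_id=9: ✓ → 276
order_id=10: ✗
order_id=11: ✓ → 434
order_id=12: ✓ → 190
order_id=13: ✓ → 236
order_id=14: ✓ → 526
order_id=15: ✓ → 227
order_id=16: ✓ → 152
order_id=17: ✓ → 40
app_avg = (477 + 276 + 434 + 190 + 236 + 526 + 227 + 152 + 40) / 9 = 284.2222222222
—
[returned_count: status IN ('returned', 'pending', 'cancelled') AND channel = 'store']
order_id=7: ✗
order_id=8: ✗
order_id=9: ✗
order_id=10: ✓ → 1
order_id=11: ✗
order_id=12: ✗
order_id=13: ✗
order_id=14: ✗
order_id=15: ✗
order_id=16: ✗
order_id=17: ✗
returned_count = COUNT(1) = 1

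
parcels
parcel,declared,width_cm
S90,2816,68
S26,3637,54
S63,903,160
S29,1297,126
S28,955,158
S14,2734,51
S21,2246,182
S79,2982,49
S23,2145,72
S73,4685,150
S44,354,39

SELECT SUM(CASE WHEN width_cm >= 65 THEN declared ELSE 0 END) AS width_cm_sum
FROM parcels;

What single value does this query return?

parcel=S90: ✓ → 2816
parcel=S26: ✗
parcel=S63: ✓ → 903
parcel=S29: ✓ → 1297
parcel=S28: ✓ → 955
parcel=S14: ✗
parcel=S21: ✓ → 2246
parcel=S79: ✗
parcel=S23: ✓ → 2145
parcel=S73: ✓ → 4685
parcel=S44: ✗
width_cm_sum = 2816 + 903 + 1297 + 955 + 2246 + 2145 + 4685 = 15047

15047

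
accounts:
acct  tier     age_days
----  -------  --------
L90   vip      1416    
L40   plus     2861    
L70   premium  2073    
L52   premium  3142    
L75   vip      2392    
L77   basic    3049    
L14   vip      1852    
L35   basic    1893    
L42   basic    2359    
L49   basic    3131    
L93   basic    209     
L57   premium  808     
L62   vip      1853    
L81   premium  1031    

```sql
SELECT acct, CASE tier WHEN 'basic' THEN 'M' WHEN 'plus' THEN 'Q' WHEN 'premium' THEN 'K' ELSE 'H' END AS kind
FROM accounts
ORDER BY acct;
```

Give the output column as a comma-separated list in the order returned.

acct=L14: ELSE → H
acct=L35: tier='basic' → M
acct=L40: tier='plus' → Q
acct=L42: tier='basic' → M
acct=L49: tier='basic' → M
acct=L52: tier='premium' → K
acct=L57: tier='premium' → K
acct=L62: ELSE → H
acct=L70: tier='premium' → K
acct=L75: ELSE → H
acct=L77: tier='basic' → M
acct=L81: tier='premium' → K
acct=L90: ELSE → H
acct=L93: tier='basic' → M

H, M, Q, M, M, K, K, H, K, H, M, K, H, M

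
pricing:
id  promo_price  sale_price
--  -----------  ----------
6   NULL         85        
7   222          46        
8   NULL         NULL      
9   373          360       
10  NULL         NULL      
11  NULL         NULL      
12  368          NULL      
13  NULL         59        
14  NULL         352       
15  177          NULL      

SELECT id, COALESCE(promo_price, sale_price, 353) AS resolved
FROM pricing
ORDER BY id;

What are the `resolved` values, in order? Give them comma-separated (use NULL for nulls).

id=6: promo_price=NULL, sale_price=85 → 85
id=7: promo_price=222 → 222
id=8: promo_price=NULL, sale_price=NULL, → literal 353 → 353
id=9: promo_price=373 → 373
id=10: promo_price=NULL, sale_price=NULL, → literal 353 → 353
id=11: promo_price=NULL, sale_price=NULL, → literal 353 → 353
id=12: promo_price=368 → 368
id=13: promo_price=NULL, sale_price=59 → 59
id=14: promo_price=NULL, sale_price=352 → 352
id=15: promo_price=177 → 177

85, 222, 353, 373, 353, 353, 368, 59, 352, 177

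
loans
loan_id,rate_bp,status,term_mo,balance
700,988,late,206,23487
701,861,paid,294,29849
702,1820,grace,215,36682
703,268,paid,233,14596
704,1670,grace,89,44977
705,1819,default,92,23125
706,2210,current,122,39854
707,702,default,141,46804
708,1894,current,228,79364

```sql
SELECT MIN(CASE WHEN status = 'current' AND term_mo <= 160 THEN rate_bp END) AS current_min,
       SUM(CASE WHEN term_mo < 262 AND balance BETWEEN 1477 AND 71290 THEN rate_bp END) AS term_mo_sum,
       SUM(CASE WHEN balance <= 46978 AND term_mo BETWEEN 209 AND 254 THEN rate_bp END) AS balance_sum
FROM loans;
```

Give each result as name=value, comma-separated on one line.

current_min=2210, term_mo_sum=9477, balance_sum=2088

[current_min: status = 'current' AND term_mo <= 160]
loan_id=700: ✗
loan_id=701: ✗
loan_id=702: ✗
loan_id=703: ✗
loan_id=704: ✗
loan_id=705: ✗
loan_id=706: ✓ → 2210
loan_id=707: ✗
loan_id=708: ✗
current_min = MIN(2210) = 2210
—
[term_mo_sum: term_mo < 262 AND balance BETWEEN 1477 AND 71290]
loan_id=700: ✓ → 988
loan_id=701: ✗
loan_id=702: ✓ → 1820
loan_id=703: ✓ → 268
loan_id=704: ✓ → 1670
loan_id=705: ✓ → 1819
loan_id=706: ✓ → 2210
loan_id=707: ✓ → 702
loan_id=708: ✗
term_mo_sum = 988 + 1820 + 268 + 1670 + 1819 + 2210 + 702 = 9477
—
[balance_sum: balance <= 46978 AND term_mo BETWEEN 209 AND 254]
loan_id=700: ✗
loan_id=701: ✗
loan_id=702: ✓ → 1820
loan_id=703: ✓ → 268
loan_id=704: ✗
loan_id=705: ✗
loan_id=706: ✗
loan_id=707: ✗
loan_id=708: ✗
balance_sum = 1820 + 268 = 2088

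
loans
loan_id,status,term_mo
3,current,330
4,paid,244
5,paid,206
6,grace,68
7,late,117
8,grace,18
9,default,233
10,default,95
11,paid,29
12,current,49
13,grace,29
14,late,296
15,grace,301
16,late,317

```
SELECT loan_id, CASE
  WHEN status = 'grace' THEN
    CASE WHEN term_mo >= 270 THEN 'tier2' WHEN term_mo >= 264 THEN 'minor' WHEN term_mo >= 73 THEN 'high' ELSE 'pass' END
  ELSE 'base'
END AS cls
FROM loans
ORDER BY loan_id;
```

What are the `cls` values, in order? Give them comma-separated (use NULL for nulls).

loan_id=3: status='current' → outer ELSE → base
loan_id=4: status='paid' → outer ELSE → base
loan_id=5: status='paid' → outer ELSE → base
loan_id=6: status='grace' → inner[ELSE] → pass
loan_id=7: status='late' → outer ELSE → base
loan_id=8: status='grace' → inner[ELSE] → pass
loan_id=9: status='default' → outer ELSE → base
loan_id=10: status='default' → outer ELSE → base
loan_id=11: status='paid' → outer ELSE → base
loan_id=12: status='current' → outer ELSE → base
loan_id=13: status='grace' → inner[ELSE] → pass
loan_id=14: status='late' → outer ELSE → base
loan_id=15: status='grace' → inner[term_mo >= 270] → tier2
loan_id=16: status='late' → outer ELSE → base

base, base, base, pass, base, pass, base, base, base, base, pass, base, tier2, base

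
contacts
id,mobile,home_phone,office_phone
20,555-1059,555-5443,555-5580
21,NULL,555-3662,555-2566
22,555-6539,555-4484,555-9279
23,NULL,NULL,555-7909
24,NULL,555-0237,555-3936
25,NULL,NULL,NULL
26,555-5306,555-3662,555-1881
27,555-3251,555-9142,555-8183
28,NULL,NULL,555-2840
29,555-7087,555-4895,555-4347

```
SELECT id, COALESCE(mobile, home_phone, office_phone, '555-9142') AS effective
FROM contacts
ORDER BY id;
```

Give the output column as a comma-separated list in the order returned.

555-1059, 555-3662, 555-6539, 555-7909, 555-0237, 555-9142, 555-5306, 555-3251, 555-2840, 555-7087

id=20: mobile=555-1059 → 555-1059
id=21: mobile=NULL, home_phone=555-3662 → 555-3662
id=22: mobile=555-6539 → 555-6539
id=23: mobile=NULL, home_phone=NULL, office_phone=555-7909 → 555-7909
id=24: mobile=NULL, home_phone=555-0237 → 555-0237
id=25: mobile=NULL, home_phone=NULL, office_phone=NULL, → literal 555-9142 → 555-9142
id=26: mobile=555-5306 → 555-5306
id=27: mobile=555-3251 → 555-3251
id=28: mobile=NULL, home_phone=NULL, office_phone=555-2840 → 555-2840
id=29: mobile=555-7087 → 555-7087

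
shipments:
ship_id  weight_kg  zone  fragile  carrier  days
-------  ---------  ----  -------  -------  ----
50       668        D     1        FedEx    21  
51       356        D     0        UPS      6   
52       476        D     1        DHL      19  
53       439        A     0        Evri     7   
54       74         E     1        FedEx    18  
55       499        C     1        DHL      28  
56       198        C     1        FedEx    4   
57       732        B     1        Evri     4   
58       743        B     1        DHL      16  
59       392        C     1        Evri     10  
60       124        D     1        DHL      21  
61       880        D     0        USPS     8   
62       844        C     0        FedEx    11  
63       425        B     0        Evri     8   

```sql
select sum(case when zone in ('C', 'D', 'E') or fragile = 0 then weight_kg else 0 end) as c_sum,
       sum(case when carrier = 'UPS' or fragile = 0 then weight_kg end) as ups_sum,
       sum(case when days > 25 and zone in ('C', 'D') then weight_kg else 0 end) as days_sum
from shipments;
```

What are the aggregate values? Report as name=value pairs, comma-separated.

c_sum=5375, ups_sum=2944, days_sum=499

[c_sum: zone in ('C', 'D', 'E') or fragile = 0]
ship_id=50: ✓ → 668
ship_id=51: ✓ → 356
ship_id=52: ✓ → 476
ship_id=53: ✓ → 439
ship_id=54: ✓ → 74
ship_id=55: ✓ → 499
ship_id=56: ✓ → 198
ship_id=57: ✗
ship_id=58: ✗
ship_id=59: ✓ → 392
ship_id=60: ✓ → 124
ship_id=61: ✓ → 880
ship_id=62: ✓ → 844
ship_id=63: ✓ → 425
c_sum = 668 + 356 + 476 + 439 + 74 + 499 + 198 + 392 + 124 + 880 + 844 + 425 = 5375
—
[ups_sum: carrier = 'UPS' or fragile = 0]
ship_id=50: ✗
ship_id=51: ✓ → 356
ship_id=52: ✗
ship_id=53: ✓ → 439
ship_id=54: ✗
ship_id=55: ✗
ship_id=56: ✗
ship_id=57: ✗
ship_id=58: ✗
ship_id=59: ✗
ship_id=60: ✗
ship_id=61: ✓ → 880
ship_id=62: ✓ → 844
ship_id=63: ✓ → 425
ups_sum = 356 + 439 + 880 + 844 + 425 = 2944
—
[days_sum: days > 25 and zone in ('C', 'D')]
ship_id=50: ✗
ship_id=51: ✗
ship_id=52: ✗
ship_id=53: ✗
ship_id=54: ✗
ship_id=55: ✓ → 499
ship_id=56: ✗
ship_id=57: ✗
ship_id=58: ✗
ship_id=59: ✗
ship_id=60: ✗
ship_id=61: ✗
ship_id=62: ✗
ship_id=63: ✗
days_sum = 499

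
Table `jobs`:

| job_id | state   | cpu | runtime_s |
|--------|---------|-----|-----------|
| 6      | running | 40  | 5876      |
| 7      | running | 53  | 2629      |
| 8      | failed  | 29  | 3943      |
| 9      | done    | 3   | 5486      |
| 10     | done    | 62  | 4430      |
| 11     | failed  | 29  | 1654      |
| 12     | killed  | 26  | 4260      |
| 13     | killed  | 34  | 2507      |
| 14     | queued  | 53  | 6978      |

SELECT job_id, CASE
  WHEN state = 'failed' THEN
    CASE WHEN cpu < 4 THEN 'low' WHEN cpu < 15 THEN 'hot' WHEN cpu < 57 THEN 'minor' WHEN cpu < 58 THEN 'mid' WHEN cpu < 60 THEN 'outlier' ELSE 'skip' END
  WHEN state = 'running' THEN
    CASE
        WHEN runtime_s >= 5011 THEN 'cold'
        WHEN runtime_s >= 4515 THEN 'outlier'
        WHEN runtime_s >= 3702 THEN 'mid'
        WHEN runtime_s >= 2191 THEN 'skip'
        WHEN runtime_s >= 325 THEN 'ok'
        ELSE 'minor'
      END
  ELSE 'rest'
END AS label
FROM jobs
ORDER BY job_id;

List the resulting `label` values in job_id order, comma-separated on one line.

cold, skip, minor, rest, rest, minor, rest, rest, rest

job_id=6: state='running' → inner[runtime_s >= 5011] → cold
job_id=7: state='running' → inner[runtime_s >= 2191] → skip
job_id=8: state='failed' → inner[cpu < 57] → minor
job_id=9: state='done' → outer ELSE → rest
job_id=10: state='done' → outer ELSE → rest
job_id=11: state='failed' → inner[cpu < 57] → minor
job_id=12: state='killed' → outer ELSE → rest
job_id=13: state='killed' → outer ELSE → rest
job_id=14: state='queued' → outer ELSE → rest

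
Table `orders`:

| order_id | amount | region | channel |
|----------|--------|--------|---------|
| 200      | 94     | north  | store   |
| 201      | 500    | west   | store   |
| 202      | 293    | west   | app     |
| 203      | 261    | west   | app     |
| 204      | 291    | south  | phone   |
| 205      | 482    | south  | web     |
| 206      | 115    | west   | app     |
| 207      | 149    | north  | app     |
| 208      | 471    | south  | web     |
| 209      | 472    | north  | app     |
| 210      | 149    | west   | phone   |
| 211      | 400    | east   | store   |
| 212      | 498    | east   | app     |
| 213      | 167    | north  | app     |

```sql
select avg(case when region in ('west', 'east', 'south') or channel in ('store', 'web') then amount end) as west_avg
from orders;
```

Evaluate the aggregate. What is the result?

order_id=200: ✓ → 94
order_id=201: ✓ → 500
order_id=202: ✓ → 293
order_id=203: ✓ → 261
order_id=204: ✓ → 291
order_id=205: ✓ → 482
order_id=206: ✓ → 115
order_id=207: ✗
order_id=208: ✓ → 471
order_id=209: ✗
order_id=210: ✓ → 149
order_id=211: ✓ → 400
order_id=212: ✓ → 498
order_id=213: ✗
west_avg = (94 + 500 + 293 + 261 + 291 + 482 + 115 + 471 + 149 + 400 + 498) / 11 = 323.0909090909

323.0909090909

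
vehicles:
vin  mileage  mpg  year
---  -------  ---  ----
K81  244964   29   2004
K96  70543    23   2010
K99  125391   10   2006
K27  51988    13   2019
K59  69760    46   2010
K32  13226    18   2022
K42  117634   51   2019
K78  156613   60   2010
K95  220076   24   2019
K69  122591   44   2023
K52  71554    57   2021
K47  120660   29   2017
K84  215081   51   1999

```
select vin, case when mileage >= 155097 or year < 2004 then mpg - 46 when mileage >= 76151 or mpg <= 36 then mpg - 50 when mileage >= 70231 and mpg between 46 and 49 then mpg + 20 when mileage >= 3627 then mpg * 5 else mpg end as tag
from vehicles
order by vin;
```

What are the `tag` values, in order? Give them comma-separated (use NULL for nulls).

vin=K27: mileage >= 76151 or mpg <= 36 → -37
vin=K32: mileage >= 76151 or mpg <= 36 → -32
vin=K42: mileage >= 76151 or mpg <= 36 → 1
vin=K47: mileage >= 76151 or mpg <= 36 → -21
vin=K52: mileage >= 3627 → 285
vin=K59: mileage >= 3627 → 230
vin=K69: mileage >= 76151 or mpg <= 36 → -6
vin=K78: mileage >= 155097 or year < 2004 → 14
vin=K81: mileage >= 155097 or year < 2004 → -17
vin=K84: mileage >= 155097 or year < 2004 → 5
vin=K95: mileage >= 155097 or year < 2004 → -22
vin=K96: mileage >= 76151 or mpg <= 36 → -27
vin=K99: mileage >= 76151 or mpg <= 36 → -40

-37, -32, 1, -21, 285, 230, -6, 14, -17, 5, -22, -27, -40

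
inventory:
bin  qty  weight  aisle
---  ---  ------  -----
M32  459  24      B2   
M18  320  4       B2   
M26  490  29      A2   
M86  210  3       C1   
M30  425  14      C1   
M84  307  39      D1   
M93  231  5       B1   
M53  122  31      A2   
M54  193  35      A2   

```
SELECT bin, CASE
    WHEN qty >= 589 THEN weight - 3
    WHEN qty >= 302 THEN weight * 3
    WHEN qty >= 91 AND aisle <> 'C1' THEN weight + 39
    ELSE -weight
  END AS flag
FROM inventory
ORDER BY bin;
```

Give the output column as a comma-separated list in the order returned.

bin=M18: qty >= 302 → 12
bin=M26: qty >= 302 → 87
bin=M30: qty >= 302 → 42
bin=M32: qty >= 302 → 72
bin=M53: qty >= 91 AND aisle <> 'C1' → 70
bin=M54: qty >= 91 AND aisle <> 'C1' → 74
bin=M84: qty >= 302 → 117
bin=M86: ELSE → -3
bin=M93: qty >= 91 AND aisle <> 'C1' → 44

12, 87, 42, 72, 70, 74, 117, -3, 44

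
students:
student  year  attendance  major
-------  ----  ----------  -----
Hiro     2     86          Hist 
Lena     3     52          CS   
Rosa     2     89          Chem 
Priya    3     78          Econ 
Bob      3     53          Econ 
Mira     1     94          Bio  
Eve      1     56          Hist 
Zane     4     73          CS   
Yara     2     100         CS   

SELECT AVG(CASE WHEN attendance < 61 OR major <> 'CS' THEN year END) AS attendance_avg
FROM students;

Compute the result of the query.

2.1428571429

student=Hiro: ✓ → 2
student=Lena: ✓ → 3
student=Rosa: ✓ → 2
student=Priya: ✓ → 3
student=Bob: ✓ → 3
student=Mira: ✓ → 1
student=Eve: ✓ → 1
student=Zane: ✗
student=Yara: ✗
attendance_avg = (2 + 3 + 2 + 3 + 3 + 1 + 1) / 7 = 2.1428571429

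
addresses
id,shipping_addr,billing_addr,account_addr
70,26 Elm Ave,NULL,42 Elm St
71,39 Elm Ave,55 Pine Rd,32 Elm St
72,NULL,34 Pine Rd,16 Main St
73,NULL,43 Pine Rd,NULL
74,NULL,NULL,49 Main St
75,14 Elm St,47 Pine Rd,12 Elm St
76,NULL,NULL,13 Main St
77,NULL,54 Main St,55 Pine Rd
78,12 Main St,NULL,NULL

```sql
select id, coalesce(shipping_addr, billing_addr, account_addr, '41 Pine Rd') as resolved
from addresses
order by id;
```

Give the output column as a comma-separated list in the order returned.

id=70: shipping_addr=26 Elm Ave → 26 Elm Ave
id=71: shipping_addr=39 Elm Ave → 39 Elm Ave
id=72: shipping_addr=NULL, billing_addr=34 Pine Rd → 34 Pine Rd
id=73: shipping_addr=NULL, billing_addr=43 Pine Rd → 43 Pine Rd
id=74: shipping_addr=NULL, billing_addr=NULL, account_addr=49 Main St → 49 Main St
id=75: shipping_addr=14 Elm St → 14 Elm St
id=76: shipping_addr=NULL, billing_addr=NULL, account_addr=13 Main St → 13 Main St
id=77: shipping_addr=NULL, billing_addr=54 Main St → 54 Main St
id=78: shipping_addr=12 Main St → 12 Main St

26 Elm Ave, 39 Elm Ave, 34 Pine Rd, 43 Pine Rd, 49 Main St, 14 Elm St, 13 Main St, 54 Main St, 12 Main St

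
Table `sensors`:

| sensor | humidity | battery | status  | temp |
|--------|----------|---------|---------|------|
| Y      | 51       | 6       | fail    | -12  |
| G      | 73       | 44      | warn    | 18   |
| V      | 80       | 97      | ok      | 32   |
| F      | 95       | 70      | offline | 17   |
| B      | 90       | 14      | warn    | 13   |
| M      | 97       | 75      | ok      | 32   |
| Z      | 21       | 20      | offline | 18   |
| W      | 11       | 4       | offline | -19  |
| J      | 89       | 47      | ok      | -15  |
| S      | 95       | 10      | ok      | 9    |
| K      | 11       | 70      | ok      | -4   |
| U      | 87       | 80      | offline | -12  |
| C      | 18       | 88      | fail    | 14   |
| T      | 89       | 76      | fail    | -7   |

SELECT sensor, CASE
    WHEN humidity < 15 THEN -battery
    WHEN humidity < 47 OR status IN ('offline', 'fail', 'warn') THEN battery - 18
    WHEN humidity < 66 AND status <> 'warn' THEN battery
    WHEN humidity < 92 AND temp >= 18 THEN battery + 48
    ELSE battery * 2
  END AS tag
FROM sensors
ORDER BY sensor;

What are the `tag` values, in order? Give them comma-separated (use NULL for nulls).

sensor=B: humidity < 47 OR status IN ('offline', 'fail', 'warn') → -4
sensor=C: humidity < 47 OR status IN ('offline', 'fail', 'warn') → 70
sensor=F: humidity < 47 OR status IN ('offline', 'fail', 'warn') → 52
sensor=G: humidity < 47 OR status IN ('offline', 'fail', 'warn') → 26
sensor=J: ELSE → 94
sensor=K: humidity < 15 → -70
sensor=M: ELSE → 150
sensor=S: ELSE → 20
sensor=T: humidity < 47 OR status IN ('offline', 'fail', 'warn') → 58
sensor=U: humidity < 47 OR status IN ('offline', 'fail', 'warn') → 62
sensor=V: humidity < 92 AND temp >= 18 → 145
sensor=W: humidity < 15 → -4
sensor=Y: humidity < 47 OR status IN ('offline', 'fail', 'warn') → -12
sensor=Z: humidity < 47 OR status IN ('offline', 'fail', 'warn') → 2

-4, 70, 52, 26, 94, -70, 150, 20, 58, 62, 145, -4, -12, 2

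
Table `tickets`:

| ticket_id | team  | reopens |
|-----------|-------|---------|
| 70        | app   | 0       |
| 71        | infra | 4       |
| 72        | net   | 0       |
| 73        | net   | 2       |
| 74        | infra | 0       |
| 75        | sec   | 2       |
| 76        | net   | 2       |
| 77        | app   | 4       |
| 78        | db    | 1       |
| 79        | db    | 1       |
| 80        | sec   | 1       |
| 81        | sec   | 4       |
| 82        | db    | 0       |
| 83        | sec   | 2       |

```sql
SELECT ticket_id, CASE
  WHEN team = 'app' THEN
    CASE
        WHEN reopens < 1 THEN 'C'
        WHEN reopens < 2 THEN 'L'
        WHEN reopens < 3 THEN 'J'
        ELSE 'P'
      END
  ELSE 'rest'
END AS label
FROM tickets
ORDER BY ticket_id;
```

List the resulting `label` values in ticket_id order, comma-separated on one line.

C, rest, rest, rest, rest, rest, rest, P, rest, rest, rest, rest, rest, rest

ticket_id=70: team='app' → inner[reopens < 1] → C
ticket_id=71: team='infra' → outer ELSE → rest
ticket_id=72: team='net' → outer ELSE → rest
ticket_id=73: team='net' → outer ELSE → rest
ticket_id=74: team='infra' → outer ELSE → rest
ticket_id=75: team='sec' → outer ELSE → rest
ticket_id=76: team='net' → outer ELSE → rest
ticket_id=77: team='app' → inner[ELSE] → P
ticket_id=78: team='db' → outer ELSE → rest
ticket_id=79: team='db' → outer ELSE → rest
ticket_id=80: team='sec' → outer ELSE → rest
ticket_id=81: team='sec' → outer ELSE → rest
ticket_id=82: team='db' → outer ELSE → rest
ticket_id=83: team='sec' → outer ELSE → rest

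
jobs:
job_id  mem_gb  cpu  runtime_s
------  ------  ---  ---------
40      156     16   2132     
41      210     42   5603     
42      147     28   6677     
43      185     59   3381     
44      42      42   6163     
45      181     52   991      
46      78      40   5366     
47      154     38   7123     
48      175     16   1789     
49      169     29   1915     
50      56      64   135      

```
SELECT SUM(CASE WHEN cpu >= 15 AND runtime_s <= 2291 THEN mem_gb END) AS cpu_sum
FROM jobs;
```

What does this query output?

job_id=40: ✓ → 156
job_id=41: ✗
job_id=42: ✗
job_id=43: ✗
job_id=44: ✗
job_id=45: ✓ → 181
job_id=46: ✗
job_id=47: ✗
job_id=48: ✓ → 175
job_id=49: ✓ → 169
job_id=50: ✓ → 56
cpu_sum = 156 + 181 + 175 + 169 + 56 = 737

737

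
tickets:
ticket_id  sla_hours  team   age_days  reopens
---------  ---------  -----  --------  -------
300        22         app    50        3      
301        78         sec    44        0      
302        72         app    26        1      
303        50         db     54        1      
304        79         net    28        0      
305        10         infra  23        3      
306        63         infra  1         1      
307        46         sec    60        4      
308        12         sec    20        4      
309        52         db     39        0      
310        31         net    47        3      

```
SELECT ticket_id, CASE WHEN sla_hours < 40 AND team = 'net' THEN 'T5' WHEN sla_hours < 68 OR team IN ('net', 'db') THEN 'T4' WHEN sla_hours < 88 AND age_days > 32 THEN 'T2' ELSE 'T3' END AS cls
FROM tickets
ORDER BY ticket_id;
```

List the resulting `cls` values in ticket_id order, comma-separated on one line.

T4, T2, T3, T4, T4, T4, T4, T4, T4, T4, T5

ticket_id=300: sla_hours < 68 OR team IN ('net', 'db') → T4
ticket_id=301: sla_hours < 88 AND age_days > 32 → T2
ticket_id=302: ELSE → T3
ticket_id=303: sla_hours < 68 OR team IN ('net', 'db') → T4
ticket_id=304: sla_hours < 68 OR team IN ('net', 'db') → T4
ticket_id=305: sla_hours < 68 OR team IN ('net', 'db') → T4
ticket_id=306: sla_hours < 68 OR team IN ('net', 'db') → T4
ticket_id=307: sla_hours < 68 OR team IN ('net', 'db') → T4
ticket_id=308: sla_hours < 68 OR team IN ('net', 'db') → T4
ticket_id=309: sla_hours < 68 OR team IN ('net', 'db') → T4
ticket_id=310: sla_hours < 40 AND team = 'net' → T5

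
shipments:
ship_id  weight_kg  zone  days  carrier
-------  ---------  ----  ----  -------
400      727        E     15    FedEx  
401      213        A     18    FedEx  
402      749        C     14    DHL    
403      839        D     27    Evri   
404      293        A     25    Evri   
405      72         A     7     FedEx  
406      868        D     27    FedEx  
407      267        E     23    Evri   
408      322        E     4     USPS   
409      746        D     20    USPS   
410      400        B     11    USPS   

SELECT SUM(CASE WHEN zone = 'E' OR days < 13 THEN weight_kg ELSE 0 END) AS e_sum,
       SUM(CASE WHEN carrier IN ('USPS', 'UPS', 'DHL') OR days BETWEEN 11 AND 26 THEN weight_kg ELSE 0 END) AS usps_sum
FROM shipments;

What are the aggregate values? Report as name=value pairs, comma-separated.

[e_sum: zone = 'E' OR days < 13]
ship_id=400: ✓ → 727
ship_id=401: ✗
ship_id=402: ✗
ship_id=403: ✗
ship_id=404: ✗
ship_id=405: ✓ → 72
ship_id=406: ✗
ship_id=407: ✓ → 267
ship_id=408: ✓ → 322
ship_id=409: ✗
ship_id=410: ✓ → 400
e_sum = 727 + 72 + 267 + 322 + 400 = 1788
—
[usps_sum: carrier IN ('USPS', 'UPS', 'DHL') OR days BETWEEN 11 AND 26]
ship_id=400: ✓ → 727
ship_id=401: ✓ → 213
ship_id=402: ✓ → 749
ship_id=403: ✗
ship_id=404: ✓ → 293
ship_id=405: ✗
ship_id=406: ✗
ship_id=407: ✓ → 267
ship_id=408: ✓ → 322
ship_id=409: ✓ → 746
ship_id=410: ✓ → 400
usps_sum = 727 + 213 + 749 + 293 + 267 + 322 + 746 + 400 = 3717

e_sum=1788, usps_sum=3717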